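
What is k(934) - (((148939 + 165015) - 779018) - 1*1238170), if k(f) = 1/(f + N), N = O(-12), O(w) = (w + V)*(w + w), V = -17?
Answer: 2776271421/1630 ≈ 1.7032e+6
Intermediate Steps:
O(w) = 2*w*(-17 + w) (O(w) = (w - 17)*(w + w) = (-17 + w)*(2*w) = 2*w*(-17 + w))
N = 696 (N = 2*(-12)*(-17 - 12) = 2*(-12)*(-29) = 696)
k(f) = 1/(696 + f) (k(f) = 1/(f + 696) = 1/(696 + f))
k(934) - (((148939 + 165015) - 779018) - 1*1238170) = 1/(696 + 934) - (((148939 + 165015) - 779018) - 1*1238170) = 1/1630 - ((313954 - 779018) - 1238170) = 1/1630 - (-465064 - 1238170) = 1/1630 - 1*(-1703234) = 1/1630 + 1703234 = 2776271421/1630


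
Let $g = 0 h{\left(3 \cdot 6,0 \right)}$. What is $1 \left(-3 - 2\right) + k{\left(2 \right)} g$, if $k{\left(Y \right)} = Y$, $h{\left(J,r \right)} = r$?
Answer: $-5$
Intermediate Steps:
$g = 0$ ($g = 0 \cdot 0 = 0$)
$1 \left(-3 - 2\right) + k{\left(2 \right)} g = 1 \left(-3 - 2\right) + 2 \cdot 0 = 1 \left(-5\right) + 0 = -5 + 0 = -5$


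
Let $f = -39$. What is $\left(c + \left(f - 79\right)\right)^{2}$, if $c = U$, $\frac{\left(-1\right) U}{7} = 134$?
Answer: $1115136$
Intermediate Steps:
$U = -938$ ($U = \left(-7\right) 134 = -938$)
$c = -938$
$\left(c + \left(f - 79\right)\right)^{2} = \left(-938 - 118\right)^{2} = \left(-1056\right)^{2} = 1115136$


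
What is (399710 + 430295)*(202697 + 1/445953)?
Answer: 75026920217536210/445953 ≈ 1.6824e+11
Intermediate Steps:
(399710 + 430295)*(202697 + 1/445953) = 830005*(202697 + 1/445953) = 830005*(90393335242/445953) = 75026920217536210/445953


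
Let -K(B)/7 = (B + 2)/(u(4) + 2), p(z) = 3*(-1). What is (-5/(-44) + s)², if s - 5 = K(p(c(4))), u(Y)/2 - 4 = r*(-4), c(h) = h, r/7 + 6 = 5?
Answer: 474721/17424 ≈ 27.245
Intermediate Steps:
r = -7 (r = -42 + 7*5 = -42 + 35 = -7)
u(Y) = 64 (u(Y) = 8 + 2*(-7*(-4)) = 8 + 2*28 = 8 + 56 = 64)
p(z) = -3
K(B) = -7/33 - 7*B/66 (K(B) = -7*(B + 2)/(64 + 2) = -7*(2 + B)/66 = -7*(1/33 + B/66) = -7/33 - 7*B/66)
s = 337/66 (s = 5 + (-7/33 - 7/66*(-3)) = 5 + (-7/33 + 7/22) = 5 + 7/66 = 337/66 ≈ 5.1061)
(-5/(-44) + s)² = (-5/(-44) + 337/66)² = (-5*(-1/44) + 337/66)² = (5/44 + 337/66)² = (689/132)² = 474721/17424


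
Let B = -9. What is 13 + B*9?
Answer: -68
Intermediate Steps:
13 + B*9 = 13 - 9*9 = 13 - 81 = -68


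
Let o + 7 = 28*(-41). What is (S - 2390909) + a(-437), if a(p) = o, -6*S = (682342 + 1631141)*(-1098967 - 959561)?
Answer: 793725863440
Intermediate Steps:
S = 793728255504 (S = -(682342 + 1631141)*(-1098967 - 959561)/6 = -771161*(-2058528)/2 = -1/6*(-4762369533024) = 793728255504)
o = -1155 (o = -7 + 28*(-41) = -7 - 1148 = -1155)
a(p) = -1155
(S - 2390909) + a(-437) = (793728255504 - 2390909) - 1155 = 793725864595 - 1155 = 793725863440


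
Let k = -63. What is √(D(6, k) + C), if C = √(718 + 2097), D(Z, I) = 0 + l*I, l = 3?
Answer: √(-189 + √2815) ≈ 11.659*I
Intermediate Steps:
D(Z, I) = 3*I (D(Z, I) = 0 + 3*I = 3*I)
C = √2815 ≈ 53.057
√(D(6, k) + C) = √(3*(-63) + √2815) = √(-189 + √2815)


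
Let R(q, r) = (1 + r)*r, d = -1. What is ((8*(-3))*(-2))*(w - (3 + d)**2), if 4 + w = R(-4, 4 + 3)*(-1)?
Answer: -3072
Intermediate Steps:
R(q, r) = r*(1 + r)
w = -60 (w = -4 + ((4 + 3)*(1 + (4 + 3)))*(-1) = -4 + (7*(1 + 7))*(-1) = -4 + (7*8)*(-1) = -4 + 56*(-1) = -4 - 56 = -60)
((8*(-3))*(-2))*(w - (3 + d)**2) = ((8*(-3))*(-2))*(-60 - (3 - 1)**2) = (-24*(-2))*(-60 - 1*2**2) = 48*(-60 - 1*4) = 48*(-60 - 4) = 48*(-64) = -3072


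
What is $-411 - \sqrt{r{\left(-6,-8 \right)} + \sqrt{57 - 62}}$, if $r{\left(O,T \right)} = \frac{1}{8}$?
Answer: $-411 - \frac{\sqrt{2 + 16 i \sqrt{5}}}{4} \approx -412.09 - 1.0282 i$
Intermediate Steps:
$r{\left(O,T \right)} = \frac{1}{8}$
$-411 - \sqrt{r{\left(-6,-8 \right)} + \sqrt{57 - 62}} = -411 - \sqrt{\frac{1}{8} + \sqrt{57 - 62}} = -411 - \sqrt{\frac{1}{8} + \sqrt{-5}} = -411 - \sqrt{\frac{1}{8} + i \sqrt{5}}$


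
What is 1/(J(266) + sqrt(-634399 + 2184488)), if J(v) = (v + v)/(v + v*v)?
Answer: -534/110504294717 + 71289*sqrt(1550089)/110504294717 ≈ 0.00080319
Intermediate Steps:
J(v) = 2*v/(v + v**2) (J(v) = (2*v)/(v + v**2) = 2*v/(v + v**2))
1/(J(266) + sqrt(-634399 + 2184488)) = 1/(2/(1 + 266) + sqrt(-634399 + 2184488)) = 1/(2/267 + sqrt(1550089))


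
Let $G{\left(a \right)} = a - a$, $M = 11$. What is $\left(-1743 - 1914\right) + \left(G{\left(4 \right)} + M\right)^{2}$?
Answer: $-3536$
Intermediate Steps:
$G{\left(a \right)} = 0$
$\left(-1743 - 1914\right) + \left(G{\left(4 \right)} + M\right)^{2} = \left(-1743 - 1914\right) + \left(0 + 11\right)^{2} = -3657 + 11^{2} = -3657 + 121 = -3536$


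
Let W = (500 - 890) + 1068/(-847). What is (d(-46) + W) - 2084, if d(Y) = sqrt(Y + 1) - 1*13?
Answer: -2107557/847 + 3*I*sqrt(5) ≈ -2488.3 + 6.7082*I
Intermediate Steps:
W = -331398/847 (W = -390 + 1068*(-1/847) = -390 - 1068/847 = -331398/847 ≈ -391.26)
d(Y) = -13 + sqrt(1 + Y) (d(Y) = sqrt(1 + Y) - 13 = -13 + sqrt(1 + Y))
(d(-46) + W) - 2084 = ((-13 + sqrt(1 - 46)) - 331398/847) - 2084 = ((-13 + sqrt(-45)) - 331398/847) - 2084 = ((-13 + 3*I*sqrt(5)) - 331398/847) - 2084 = (-342409/847 + 3*I*sqrt(5)) - 2084 = -2107557/847 + 3*I*sqrt(5)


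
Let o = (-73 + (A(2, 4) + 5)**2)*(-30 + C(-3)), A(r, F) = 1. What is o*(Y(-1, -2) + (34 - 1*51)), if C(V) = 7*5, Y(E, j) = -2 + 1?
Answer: 3330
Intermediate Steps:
Y(E, j) = -1
C(V) = 35
o = -185 (o = (-73 + (1 + 5)**2)*(-30 + 35) = (-73 + 6**2)*5 = (-73 + 36)*5 = -37*5 = -185)
o*(Y(-1, -2) + (34 - 1*51)) = -185*(-1 + (34 - 1*51)) = -185*(-1 + (34 - 51)) = -185*(-1 - 17) = -185*(-18) = 3330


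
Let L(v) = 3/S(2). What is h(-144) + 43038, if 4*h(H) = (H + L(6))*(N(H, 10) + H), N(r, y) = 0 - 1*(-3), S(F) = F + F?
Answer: 769401/16 ≈ 48088.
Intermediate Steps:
S(F) = 2*F
N(r, y) = 3 (N(r, y) = 0 + 3 = 3)
L(v) = 3/4 (L(v) = 3/((2*2)) = 3/4)
h(H) = (3 + H)*(3/4 + H)/4 (h(H) = ((H + 3/4)*(3 + H))/4 = ((3/4 + H)*(3 + H))/4 = ((3 + H)*(3/4 + H))/4 = (3 + H)*(3/4 + H)/4)
h(-144) + 43038 = (9/16 + (1/4)*(-144)**2 + (15/16)*(-144)) + 43038 = (9/16 + (1/4)*20736 - 135) + 43038 = (9/16 + 5184 - 135) + 43038 = 80793/16 + 43038 = 769401/16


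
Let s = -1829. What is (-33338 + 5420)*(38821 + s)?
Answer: -1032742656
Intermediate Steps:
(-33338 + 5420)*(38821 + s) = (-33338 + 5420)*(38821 - 1829) = -27918*36992 = -1032742656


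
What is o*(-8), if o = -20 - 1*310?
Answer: 2640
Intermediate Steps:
o = -330 (o = -20 - 310 = -330)
o*(-8) = -330*(-8) = 2640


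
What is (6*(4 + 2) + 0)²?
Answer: 1296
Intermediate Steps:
(6*(4 + 2) + 0)² = (6*6 + 0)² = (36 + 0)² = 36² = 1296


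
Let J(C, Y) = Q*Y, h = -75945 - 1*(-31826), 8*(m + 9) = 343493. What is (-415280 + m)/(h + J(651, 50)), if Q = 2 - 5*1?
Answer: 2978819/354152 ≈ 8.4111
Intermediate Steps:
Q = -3 (Q = 2 - 5 = -3)
m = 343421/8 (m = -9 + (1/8)*343493 = -9 + 343493/8 = 343421/8 ≈ 42928.)
h = -44119 (h = -75945 + 31826 = -44119)
J(C, Y) = -3*Y
(-415280 + m)/(h + J(651, 50)) = (-415280 + 343421/8)/(-44119 - 3*50) = -2978819/(8*(-44119 - 150)) = -2978819/8/(-44269) = -2978819/8*(-1/44269) = 2978819/354152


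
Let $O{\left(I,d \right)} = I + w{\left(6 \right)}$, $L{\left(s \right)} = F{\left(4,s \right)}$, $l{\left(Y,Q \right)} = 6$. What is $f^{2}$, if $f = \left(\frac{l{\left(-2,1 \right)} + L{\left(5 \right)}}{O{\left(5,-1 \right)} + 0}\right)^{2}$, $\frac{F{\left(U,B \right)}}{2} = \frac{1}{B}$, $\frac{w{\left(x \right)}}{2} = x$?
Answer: $\frac{1048576}{52200625} \approx 0.020087$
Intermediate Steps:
$w{\left(x \right)} = 2 x$
$F{\left(U,B \right)} = \frac{2}{B}$
$L{\left(s \right)} = \frac{2}{s}$
$O{\left(I,d \right)} = 12 + I$ ($O{\left(I,d \right)} = I + 2 \cdot 6 = I + 12 = 12 + I$)
$f = \frac{1024}{7225}$ ($f = \left(\frac{6 + \frac{2}{5}}{\left(12 + 5\right) + 0}\right)^{2} = \left(\frac{6 + 2 \cdot \frac{1}{5}}{17 + 0}\right)^{2} = \left(\frac{6 + \frac{2}{5}}{17}\right)^{2} = \left(\frac{32}{5} \cdot \frac{1}{17}\right)^{2} = \left(\frac{32}{85}\right)^{2} = \frac{1024}{7225} \approx 0.14173$)
$f^{2} = \left(\frac{1024}{7225}\right)^{2} = \frac{1048576}{52200625}$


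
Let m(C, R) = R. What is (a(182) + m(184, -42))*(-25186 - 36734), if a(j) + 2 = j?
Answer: -8544960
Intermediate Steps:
a(j) = -2 + j
(a(182) + m(184, -42))*(-25186 - 36734) = ((-2 + 182) - 42)*(-25186 - 36734) = (180 - 42)*(-61920) = 138*(-61920) = -8544960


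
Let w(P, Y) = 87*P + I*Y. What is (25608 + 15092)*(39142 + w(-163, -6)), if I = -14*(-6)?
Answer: 995399900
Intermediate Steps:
I = 84
w(P, Y) = 84*Y + 87*P (w(P, Y) = 87*P + 84*Y = 84*Y + 87*P)
(25608 + 15092)*(39142 + w(-163, -6)) = (25608 + 15092)*(39142 + (84*(-6) + 87*(-163))) = 40700*(39142 + (-504 - 14181)) = 40700*(39142 - 14685) = 40700*24457 = 995399900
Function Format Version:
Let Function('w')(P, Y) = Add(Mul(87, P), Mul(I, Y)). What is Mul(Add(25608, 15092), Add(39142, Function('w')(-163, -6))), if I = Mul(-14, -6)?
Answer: 995399900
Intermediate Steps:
I = 84
Function('w')(P, Y) = Add(Mul(84, Y), Mul(87, P)) (Function('w')(P, Y) = Add(Mul(87, P), Mul(84, Y)) = Add(Mul(84, Y), Mul(87, P)))
Mul(Add(25608, 15092), Add(39142, Function('w')(-163, -6))) = Mul(Add(25608, 15092), Add(39142, Add(Mul(84, -6), Mul(87, -163)))) = Mul(40700, Add(39142, Add(-504, -14181))) = Mul(40700, Add(39142, -14685)) = Mul(40700, 24457) = 995399900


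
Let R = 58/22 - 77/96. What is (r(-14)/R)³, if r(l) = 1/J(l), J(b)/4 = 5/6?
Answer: 3974344704/908445494125 ≈ 0.0043749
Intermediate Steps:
J(b) = 10/3 (J(b) = 4*(5/6) = 4*(5*(⅙)) = 4*(⅚) = 10/3)
R = 1937/1056 (R = 58*(1/22) - 77*1/96 = 29/11 - 77/96 = 1937/1056 ≈ 1.8343)
r(l) = 3/10 (r(l) = 1/(10/3) = 3/10)
(r(-14)/R)³ = (3/(10*(1937/1056)))³ = ((3/10)*(1056/1937))³ = (1584/9685)³ = 3974344704/908445494125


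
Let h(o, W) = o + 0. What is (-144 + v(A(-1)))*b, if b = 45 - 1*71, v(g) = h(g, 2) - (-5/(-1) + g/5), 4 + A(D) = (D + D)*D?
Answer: 19578/5 ≈ 3915.6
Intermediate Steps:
A(D) = -4 + 2*D² (A(D) = -4 + (D + D)*D = -4 + (2*D)*D = -4 + 2*D²)
h(o, W) = o
v(g) = -5 + 4*g/5 (v(g) = g - (-5/(-1) + g/5) = g - (-5*(-1) + g*(⅕)) = g - (5 + g/5) = g + (-5 - g/5) = -5 + 4*g/5)
b = -26 (b = 45 - 71 = -26)
(-144 + v(A(-1)))*b = (-144 + (-5 + 4*(-4 + 2*(-1)²)/5))*(-26) = (-144 + (-5 + 4*(-4 + 2*1)/5))*(-26) = (-144 + (-5 + 4*(-4 + 2)/5))*(-26) = (-144 + (-5 + (⅘)*(-2)))*(-26) = (-144 + (-5 - 8/5))*(-26) = (-144 - 33/5)*(-26) = -753/5*(-26) = 19578/5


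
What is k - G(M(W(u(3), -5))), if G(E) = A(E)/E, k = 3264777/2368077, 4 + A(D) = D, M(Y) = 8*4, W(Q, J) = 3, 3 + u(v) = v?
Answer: 3180559/6314872 ≈ 0.50366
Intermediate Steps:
u(v) = -3 + v
M(Y) = 32
A(D) = -4 + D
k = 1088259/789359 (k = 3264777*(1/2368077) = 1088259/789359 ≈ 1.3787)
G(E) = (-4 + E)/E
k - G(M(W(u(3), -5))) = 1088259/789359 - (-4 + 32)/32 = 1088259/789359 - 28/32 = 1088259/789359 - 1*7/8 = 1088259/789359 - 7/8 = 3180559/6314872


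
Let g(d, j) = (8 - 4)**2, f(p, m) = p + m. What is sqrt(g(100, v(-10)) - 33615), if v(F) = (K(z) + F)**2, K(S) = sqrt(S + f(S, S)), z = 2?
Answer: I*sqrt(33599) ≈ 183.3*I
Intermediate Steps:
f(p, m) = m + p
K(S) = sqrt(3)*sqrt(S) (K(S) = sqrt(S + (S + S)) = sqrt(S + 2*S) = sqrt(3*S) = sqrt(3)*sqrt(S))
v(F) = (F + sqrt(6))**2 (v(F) = (sqrt(3)*sqrt(2) + F)**2 = (sqrt(6) + F)**2 = (F + sqrt(6))**2)
g(d, j) = 16 (g(d, j) = 4**2 = 16)
sqrt(g(100, v(-10)) - 33615) = sqrt(16 - 33615) = sqrt(-33599) = I*sqrt(33599)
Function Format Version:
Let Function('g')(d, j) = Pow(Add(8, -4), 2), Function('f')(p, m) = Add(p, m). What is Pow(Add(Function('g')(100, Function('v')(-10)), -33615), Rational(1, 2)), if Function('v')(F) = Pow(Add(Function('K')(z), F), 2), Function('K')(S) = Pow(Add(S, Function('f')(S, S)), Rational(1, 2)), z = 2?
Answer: Mul(I, Pow(33599, Rational(1, 2))) ≈ Mul(183.30, I)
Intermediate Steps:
Function('f')(p, m) = Add(m, p)
Function('K')(S) = Mul(Pow(3, Rational(1, 2)), Pow(S, Rational(1, 2))) (Function('K')(S) = Pow(Add(S, Add(S, S)), Rational(1, 2)) = Pow(Add(S, Mul(2, S)), Rational(1, 2)) = Pow(Mul(3, S), Rational(1, 2)) = Mul(Pow(3, Rational(1, 2)), Pow(S, Rational(1, 2))))
Function('v')(F) = Pow(Add(F, Pow(6, Rational(1, 2))), 2) (Function('v')(F) = Pow(Add(Mul(Pow(3, Rational(1, 2)), Pow(2, Rational(1, 2))), F), 2) = Pow(Add(Pow(6, Rational(1, 2)), F), 2) = Pow(Add(F, Pow(6, Rational(1, 2))), 2))
Function('g')(d, j) = 16 (Function('g')(d, j) = Pow(4, 2) = 16)
Pow(Add(Function('g')(100, Function('v')(-10)), -33615), Rational(1, 2)) = Pow(Add(16, -33615), Rational(1, 2)) = Pow(-33599, Rational(1, 2)) = Mul(I, Pow(33599, Rational(1, 2)))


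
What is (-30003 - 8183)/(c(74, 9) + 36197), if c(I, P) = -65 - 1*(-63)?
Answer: -38186/36195 ≈ -1.0550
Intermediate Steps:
c(I, P) = -2 (c(I, P) = -65 + 63 = -2)
(-30003 - 8183)/(c(74, 9) + 36197) = (-30003 - 8183)/(-2 + 36197) = -38186/36195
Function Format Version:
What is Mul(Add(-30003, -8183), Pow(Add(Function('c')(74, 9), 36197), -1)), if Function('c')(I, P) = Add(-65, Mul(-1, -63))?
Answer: Rational(-38186, 36195) ≈ -1.0550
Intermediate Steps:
Function('c')(I, P) = -2 (Function('c')(I, P) = Add(-65, 63) = -2)
Mul(Add(-30003, -8183), Pow(Add(Function('c')(74, 9), 36197), -1)) = Mul(Add(-30003, -8183), Pow(Add(-2, 36197), -1)) = Mul(-38186, Pow(36195, -1)) = Mul(-38186, Rational(1, 36195)) = Rational(-38186, 36195)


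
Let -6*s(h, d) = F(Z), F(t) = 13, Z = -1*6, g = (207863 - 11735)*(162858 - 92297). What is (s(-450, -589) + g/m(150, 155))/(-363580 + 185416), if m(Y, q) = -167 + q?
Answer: 988499131/152712 ≈ 6473.0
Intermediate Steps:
g = 13838987808 (g = 196128*70561 = 13838987808)
Z = -6
s(h, d) = -13/6 (s(h, d) = -⅙*13 = -13/6)
(s(-450, -589) + g/m(150, 155))/(-363580 + 185416) = (-13/6 + 13838987808/(-167 + 155))/(-363580 + 185416) = (-13/6 + 13838987808/(-12))/(-178164) = (-13/6 + 13838987808*(-1/12))*(-1/178164) = (-13/6 - 1153248984)*(-1/178164) = -6919493917/6*(-1/178164) = 988499131/152712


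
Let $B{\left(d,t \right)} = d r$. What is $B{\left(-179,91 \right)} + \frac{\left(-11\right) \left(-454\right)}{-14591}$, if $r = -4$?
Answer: $\frac{10442162}{14591} \approx 715.66$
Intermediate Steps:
$B{\left(d,t \right)} = - 4 d$ ($B{\left(d,t \right)} = d \left(-4\right) = - 4 d$)
$B{\left(-179,91 \right)} + \frac{\left(-11\right) \left(-454\right)}{-14591} = \left(-4\right) \left(-179\right) + \frac{\left(-11\right) \left(-454\right)}{-14591} = 716 + 4994 \left(- \frac{1}{14591}\right) = 716 - \frac{4994}{14591} = \frac{10442162}{14591}$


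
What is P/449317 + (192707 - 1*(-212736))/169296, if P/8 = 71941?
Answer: 279607020719/76067570832 ≈ 3.6758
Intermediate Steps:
P = 575528 (P = 8*71941 = 575528)
P/449317 + (192707 - 1*(-212736))/169296 = 575528/449317 + (192707 - 1*(-212736))/169296 = 575528*(1/449317) + (192707 + 212736)*(1/169296) = 575528/449317 + 405443*(1/169296) = 575528/449317 + 405443/169296 = 279607020719/76067570832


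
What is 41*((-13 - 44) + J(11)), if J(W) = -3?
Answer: -2460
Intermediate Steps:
41*((-13 - 44) + J(11)) = 41*((-13 - 44) - 3) = 41*(-57 - 3) = 41*(-60) = -2460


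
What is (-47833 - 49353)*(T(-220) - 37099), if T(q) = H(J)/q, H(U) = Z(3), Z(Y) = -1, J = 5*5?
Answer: 396605326947/110 ≈ 3.6055e+9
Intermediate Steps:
J = 25
H(U) = -1
T(q) = -1/q
(-47833 - 49353)*(T(-220) - 37099) = (-47833 - 49353)*(-1/(-220) - 37099) = -97186*(-1*(-1/220) - 37099) = -97186*(1/220 - 37099) = -97186*(-8161779/220) = 396605326947/110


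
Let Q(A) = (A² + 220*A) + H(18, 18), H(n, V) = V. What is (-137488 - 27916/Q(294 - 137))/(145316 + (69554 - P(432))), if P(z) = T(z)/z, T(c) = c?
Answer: -2713426644/4240582961 ≈ -0.63987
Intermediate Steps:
P(z) = 1 (P(z) = z/z = 1)
Q(A) = 18 + A² + 220*A (Q(A) = (A² + 220*A) + 18 = 18 + A² + 220*A)
(-137488 - 27916/Q(294 - 137))/(145316 + (69554 - P(432))) = (-137488 - 27916/(18 + (294 - 137)² + 220*(294 - 137)))/(145316 + (69554 - 1*1)) = (-137488 - 27916/(18 + 157² + 220*157))/(145316 + (69554 - 1)) = (-137488 - 27916/(18 + 24649 + 34540))/(145316 + 69553) = (-137488 - 27916/59207)/214869 = (-137488 - 27916*1/59207)*(1/214869) = (-137488 - 27916/59207)*(1/214869) = -8140279932/59207*1/214869 = -2713426644/4240582961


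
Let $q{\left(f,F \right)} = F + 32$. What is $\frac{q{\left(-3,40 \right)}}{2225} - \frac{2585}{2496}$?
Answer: $- \frac{5571913}{5553600} \approx -1.0033$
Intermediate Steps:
$q{\left(f,F \right)} = 32 + F$
$\frac{q{\left(-3,40 \right)}}{2225} - \frac{2585}{2496} = \frac{32 + 40}{2225} - \frac{2585}{2496} = 72 \cdot \frac{1}{2225} - \frac{2585}{2496} = \frac{72}{2225} - \frac{2585}{2496} = - \frac{5571913}{5553600}$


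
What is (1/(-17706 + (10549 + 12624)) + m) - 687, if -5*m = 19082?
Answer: -123100434/27335 ≈ -4503.4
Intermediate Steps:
m = -19082/5 (m = -⅕*19082 = -19082/5 ≈ -3816.4)
(1/(-17706 + (10549 + 12624)) + m) - 687 = (1/(-17706 + (10549 + 12624)) - 19082/5) - 687 = (1/(-17706 + 23173) - 19082/5) - 687 = (1/5467 - 19082/5) - 687 = -104321289/27335 - 687 = -123100434/27335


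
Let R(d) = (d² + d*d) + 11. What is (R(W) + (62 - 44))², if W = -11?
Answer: 73441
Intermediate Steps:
R(d) = 11 + 2*d² (R(d) = (d² + d²) + 11 = 2*d² + 11 = 11 + 2*d²)
(R(W) + (62 - 44))² = ((11 + 2*(-11)²) + (62 - 44))² = ((11 + 2*121) + 18)² = ((11 + 242) + 18)² = (253 + 18)² = 271² = 73441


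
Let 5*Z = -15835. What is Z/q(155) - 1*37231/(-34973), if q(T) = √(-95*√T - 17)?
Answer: 37231/34973 + 3167*I/√(17 + 95*√155) ≈ 1.0646 + 91.433*I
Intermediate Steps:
Z = -3167 (Z = (⅕)*(-15835) = -3167)
q(T) = √(-17 - 95*√T)
Z/q(155) - 1*37231/(-34973) = -3167/√(-17 - 95*√155) - 1*37231/(-34973) = -3167/√(-17 - 95*√155) - 37231*(-1/34973) = -3167/√(-17 - 95*√155) + 37231/34973 = 37231/34973 - 3167/√(-17 - 95*√155)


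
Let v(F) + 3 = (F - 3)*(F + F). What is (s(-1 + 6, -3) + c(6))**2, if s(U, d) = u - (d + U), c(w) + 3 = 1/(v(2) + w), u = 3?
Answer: 9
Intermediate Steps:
v(F) = -3 + 2*F*(-3 + F) (v(F) = -3 + (F - 3)*(F + F) = -3 + (-3 + F)*(2*F) = -3 + 2*F*(-3 + F))
c(w) = -3 + 1/(-7 + w) (c(w) = -3 + 1/((-3 - 6*2 + 2*2**2) + w) = -3 + 1/((-3 - 12 + 2*4) + w) = -3 + 1/((-3 - 12 + 8) + w) = -3 + 1/(-7 + w))
s(U, d) = 3 - U - d (s(U, d) = 3 - (d + U) = 3 - (U + d) = 3 + (-U - d) = 3 - U - d)
(s(-1 + 6, -3) + c(6))**2 = ((3 - (-1 + 6) - 1*(-3)) + (22 - 3*6)/(-7 + 6))**2 = ((3 - 1*5 + 3) + (22 - 18)/(-1))**2 = ((3 - 5 + 3) - 1*4)**2 = (1 - 4)**2 = (-3)**2 = 9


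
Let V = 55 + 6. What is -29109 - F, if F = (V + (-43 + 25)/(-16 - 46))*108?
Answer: -1107579/31 ≈ -35728.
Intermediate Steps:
V = 61
F = 205200/31 (F = (61 + (-43 + 25)/(-16 - 46))*108 = (61 - 18/(-62))*108 = (61 - 18*(-1/62))*108 = (61 + 9/31)*108 = (1900/31)*108 = 205200/31 ≈ 6619.4)
-29109 - F = -29109 - 1*205200/31 = -29109 - 205200/31 = -1107579/31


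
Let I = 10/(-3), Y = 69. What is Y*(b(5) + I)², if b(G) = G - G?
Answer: 2300/3 ≈ 766.67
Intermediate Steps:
b(G) = 0
I = -10/3 (I = 10*(-⅓) = -10/3 ≈ -3.3333)
Y*(b(5) + I)² = 69*(0 - 10/3)² = 69*(-10/3)² = 69*(100/9) = 2300/3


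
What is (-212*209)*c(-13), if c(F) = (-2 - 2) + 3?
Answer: 44308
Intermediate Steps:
c(F) = -1 (c(F) = -4 + 3 = -1)
(-212*209)*c(-13) = -212*209*(-1) = -44308*(-1) = 44308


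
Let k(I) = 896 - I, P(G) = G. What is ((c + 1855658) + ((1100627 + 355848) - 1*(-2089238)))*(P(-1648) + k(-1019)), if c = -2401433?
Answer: 800983446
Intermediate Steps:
((c + 1855658) + ((1100627 + 355848) - 1*(-2089238)))*(P(-1648) + k(-1019)) = ((-2401433 + 1855658) + ((1100627 + 355848) - 1*(-2089238)))*(-1648 + (896 - 1*(-1019))) = (-545775 + (1456475 + 2089238))*(-1648 + (896 + 1019)) = (-545775 + 3545713)*(-1648 + 1915) = 2999938*267 = 800983446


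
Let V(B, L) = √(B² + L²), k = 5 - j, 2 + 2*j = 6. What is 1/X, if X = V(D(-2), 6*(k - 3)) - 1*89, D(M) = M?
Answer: -1/87 ≈ -0.011494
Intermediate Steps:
j = 2 (j = -1 + (½)*6 = -1 + 3 = 2)
k = 3 (k = 5 - 1*2 = 5 - 2 = 3)
X = -87 (X = √((-2)² + (6*(3 - 3))²) - 1*89 = √(4 + (6*0)²) - 89 = √(4 + 0²) - 89 = √(4 + 0) - 89 = √4 - 89 = 2 - 89 = -87)
1/X = 1/(-87) = -1/87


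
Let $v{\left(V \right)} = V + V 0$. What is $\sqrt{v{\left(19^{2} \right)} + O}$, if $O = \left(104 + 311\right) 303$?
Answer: $\sqrt{126106} \approx 355.11$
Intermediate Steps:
$O = 125745$ ($O = 415 \cdot 303 = 125745$)
$v{\left(V \right)} = V$ ($v{\left(V \right)} = V + 0 = V$)
$\sqrt{v{\left(19^{2} \right)} + O} = \sqrt{19^{2} + 125745} = \sqrt{361 + 125745} = \sqrt{126106}$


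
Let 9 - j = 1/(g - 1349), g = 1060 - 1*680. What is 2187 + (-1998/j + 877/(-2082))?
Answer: 17837824435/9079602 ≈ 1964.6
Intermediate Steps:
g = 380 (g = 1060 - 680 = 380)
j = 8722/969 (j = 9 - 1/(380 - 1349) = 9 - 1/(-969) = 9 - 1*(-1/969) = 9 + 1/969 = 8722/969 ≈ 9.0010)
2187 + (-1998/j + 877/(-2082)) = 2187 + (-1998/8722/969 + 877/(-2082)) = 2187 + (-1998*969/8722 + 877*(-1/2082)) = 2187 + (-968031/4361 - 877/2082) = 2187 - 2019265139/9079602 = 17837824435/9079602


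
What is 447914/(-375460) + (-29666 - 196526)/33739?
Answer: -50019109383/6333822470 ≈ -7.8971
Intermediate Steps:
447914/(-375460) + (-29666 - 196526)/33739 = 447914*(-1/375460) - 226192*1/33739 = -223957/187730 - 226192/33739 = -50019109383/6333822470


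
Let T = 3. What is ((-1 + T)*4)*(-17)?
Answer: -136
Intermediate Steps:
((-1 + T)*4)*(-17) = ((-1 + 3)*4)*(-17) = (2*4)*(-17) = 8*(-17) = -136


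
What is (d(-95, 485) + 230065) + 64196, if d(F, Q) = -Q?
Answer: 293776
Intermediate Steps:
(d(-95, 485) + 230065) + 64196 = (-1*485 + 230065) + 64196 = (-485 + 230065) + 64196 = 229580 + 64196 = 293776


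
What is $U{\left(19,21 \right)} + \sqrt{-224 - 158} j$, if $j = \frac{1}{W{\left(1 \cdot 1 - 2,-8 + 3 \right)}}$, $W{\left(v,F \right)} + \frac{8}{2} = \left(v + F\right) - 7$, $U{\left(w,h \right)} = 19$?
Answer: $19 - \frac{i \sqrt{382}}{17} \approx 19.0 - 1.1497 i$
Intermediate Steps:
$W{\left(v,F \right)} = -11 + F + v$ ($W{\left(v,F \right)} = -4 - \left(7 - F - v\right) = -4 + \left(-7 + F + v\right) = -11 + F + v$)
$j = - \frac{1}{17}$ ($j = \frac{1}{-11 + \left(-8 + 3\right) + \left(1 \cdot 1 - 2\right)} = \frac{1}{-11 - 5 + \left(1 - 2\right)} = \frac{1}{-11 - 5 - 1} = \frac{1}{-17} = - \frac{1}{17} \approx -0.058824$)
$U{\left(19,21 \right)} + \sqrt{-224 - 158} j = 19 + \sqrt{-224 - 158} \left(- \frac{1}{17}\right) = 19 + \sqrt{-382} \left(- \frac{1}{17}\right) = 19 + i \sqrt{382} \left(- \frac{1}{17}\right) = 19 - \frac{i \sqrt{382}}{17}$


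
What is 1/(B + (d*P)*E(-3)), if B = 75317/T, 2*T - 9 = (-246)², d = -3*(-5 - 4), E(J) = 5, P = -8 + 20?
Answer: 60525/98201134 ≈ 0.00061634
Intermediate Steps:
P = 12
d = 27 (d = -3*(-9) = 27)
T = 60525/2 (T = 9/2 + (½)*(-246)² = 9/2 + (½)*60516 = 9/2 + 30258 = 60525/2 ≈ 30263.)
B = 150634/60525 (B = 75317/(60525/2) = 75317*(2/60525) = 150634/60525 ≈ 2.4888)
1/(B + (d*P)*E(-3)) = 1/(150634/60525 + (27*12)*5) = 1/(150634/60525 + 324*5) = 1/(150634/60525 + 1620) = 1/(98201134/60525) = 60525/98201134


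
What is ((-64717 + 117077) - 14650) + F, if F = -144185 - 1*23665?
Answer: -130140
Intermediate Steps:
F = -167850 (F = -144185 - 23665 = -167850)
((-64717 + 117077) - 14650) + F = ((-64717 + 117077) - 14650) - 167850 = (52360 - 14650) - 167850 = 37710 - 167850 = -130140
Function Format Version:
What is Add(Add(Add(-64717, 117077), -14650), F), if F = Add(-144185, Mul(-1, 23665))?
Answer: -130140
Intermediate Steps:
F = -167850 (F = Add(-144185, -23665) = -167850)
Add(Add(Add(-64717, 117077), -14650), F) = Add(Add(Add(-64717, 117077), -14650), -167850) = Add(Add(52360, -14650), -167850) = Add(37710, -167850) = -130140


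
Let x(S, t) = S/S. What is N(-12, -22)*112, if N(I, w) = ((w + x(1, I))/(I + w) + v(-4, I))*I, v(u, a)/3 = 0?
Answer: -14112/17 ≈ -830.12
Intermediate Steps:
v(u, a) = 0 (v(u, a) = 3*0 = 0)
x(S, t) = 1
N(I, w) = I*(1 + w)/(I + w) (N(I, w) = ((w + 1)/(I + w) + 0)*I = ((1 + w)/(I + w) + 0)*I = ((1 + w)/(I + w))*I = I*(1 + w)/(I + w))
N(-12, -22)*112 = -12*(1 - 22)/(-12 - 22)*112 = -12*(-21)/(-34)*112 = -12*(-1/34)*(-21)*112 = -126/17*112 = -14112/17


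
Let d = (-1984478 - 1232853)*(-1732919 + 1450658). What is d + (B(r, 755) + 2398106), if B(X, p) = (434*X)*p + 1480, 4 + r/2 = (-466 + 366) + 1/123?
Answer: 111691541738231/123 ≈ 9.0806e+11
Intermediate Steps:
r = -25582/123 (r = -8 + 2*((-466 + 366) + 1/123) = -8 + 2*(-100 + 1/123) = -8 + 2*(-12299/123) = -8 - 24598/123 = -25582/123 ≈ -207.98)
B(X, p) = 1480 + 434*X*p (B(X, p) = 434*X*p + 1480 = 1480 + 434*X*p)
d = 908127065391 (d = -3217331*(-282261) = 908127065391)
d + (B(r, 755) + 2398106) = 908127065391 + ((1480 + 434*(-25582/123)*755) + 2398106) = 908127065391 + ((1480 - 8382453940/123) + 2398106) = 908127065391 + (-8382271900/123 + 2398106) = 908127065391 - 8087304862/123 = 111691541738231/123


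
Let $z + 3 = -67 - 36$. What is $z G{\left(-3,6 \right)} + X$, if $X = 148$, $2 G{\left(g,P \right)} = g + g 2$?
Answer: $625$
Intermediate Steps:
$G{\left(g,P \right)} = \frac{3 g}{2}$ ($G{\left(g,P \right)} = \frac{g + g 2}{2} = \frac{g + 2 g}{2} = \frac{3 g}{2}$)
$z = -106$ ($z = -3 - 103 = -106$)
$z G{\left(-3,6 \right)} + X = - 106 \cdot \frac{3}{2} \left(-3\right) + 148 = \left(-106\right) \left(- \frac{9}{2}\right) + 148 = 477 + 148 = 625$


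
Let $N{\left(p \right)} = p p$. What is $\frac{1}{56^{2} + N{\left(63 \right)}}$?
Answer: $\frac{1}{7105} \approx 0.00014075$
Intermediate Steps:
$N{\left(p \right)} = p^{2}$
$\frac{1}{56^{2} + N{\left(63 \right)}} = \frac{1}{56^{2} + 63^{2}} = \frac{1}{3136 + 3969} = \frac{1}{7105}$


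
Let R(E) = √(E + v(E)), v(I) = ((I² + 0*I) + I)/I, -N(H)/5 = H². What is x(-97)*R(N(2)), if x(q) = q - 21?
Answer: -118*I*√39 ≈ -736.91*I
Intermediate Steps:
N(H) = -5*H²
v(I) = (I + I²)/I (v(I) = ((I² + 0) + I)/I = (I² + I)/I = (I + I²)/I)
R(E) = √(1 + 2*E) (R(E) = √(E + (1 + E)) = √(1 + 2*E))
x(q) = -21 + q
x(-97)*R(N(2)) = (-21 - 97)*√(1 + 2*(-5*2²)) = -118*√(1 + 2*(-5*4)) = -118*√(1 + 2*(-20)) = -118*√(1 - 40) = -118*I*√39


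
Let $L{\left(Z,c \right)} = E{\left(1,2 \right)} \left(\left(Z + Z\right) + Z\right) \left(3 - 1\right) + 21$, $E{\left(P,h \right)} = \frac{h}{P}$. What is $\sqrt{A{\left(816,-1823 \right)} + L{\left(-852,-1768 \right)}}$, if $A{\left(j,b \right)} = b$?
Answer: $i \sqrt{12026} \approx 109.66 i$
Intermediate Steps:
$L{\left(Z,c \right)} = 21 + 12 Z$ ($L{\left(Z,c \right)} = \frac{2}{1} \left(\left(Z + Z\right) + Z\right) \left(3 - 1\right) + 21 = 2 \cdot 1 \left(2 Z + Z\right) 2 + 21 = 2 \cdot 3 Z 2 + 21 = 2 \cdot 6 Z + 21 = 12 Z + 21 = 21 + 12 Z$)
$\sqrt{A{\left(816,-1823 \right)} + L{\left(-852,-1768 \right)}} = \sqrt{-1823 + \left(21 + 12 \left(-852\right)\right)} = \sqrt{-1823 + \left(21 - 10224\right)} = \sqrt{-1823 - 10203} = \sqrt{-12026} = i \sqrt{12026}$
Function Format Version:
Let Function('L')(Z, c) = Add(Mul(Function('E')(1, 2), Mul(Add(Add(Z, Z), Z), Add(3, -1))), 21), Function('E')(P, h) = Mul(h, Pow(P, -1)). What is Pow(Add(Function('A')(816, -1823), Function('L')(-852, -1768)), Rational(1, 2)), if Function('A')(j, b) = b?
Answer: Mul(I, Pow(12026, Rational(1, 2))) ≈ Mul(109.66, I)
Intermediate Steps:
Function('L')(Z, c) = Add(21, Mul(12, Z)) (Function('L')(Z, c) = Add(Mul(Mul(2, Pow(1, -1)), Mul(Add(Add(Z, Z), Z), Add(3, -1))), 21) = Add(Mul(Mul(2, 1), Mul(Add(Mul(2, Z), Z), 2)), 21) = Add(Mul(2, Mul(Mul(3, Z), 2)), 21) = Add(Mul(2, Mul(6, Z)), 21) = Add(Mul(12, Z), 21) = Add(21, Mul(12, Z)))
Pow(Add(Function('A')(816, -1823), Function('L')(-852, -1768)), Rational(1, 2)) = Pow(Add(-1823, Add(21, Mul(12, -852))), Rational(1, 2)) = Pow(Add(-1823, Add(21, -10224)), Rational(1, 2)) = Pow(Add(-1823, -10203), Rational(1, 2)) = Pow(-12026, Rational(1, 2)) = Mul(I, Pow(12026, Rational(1, 2)))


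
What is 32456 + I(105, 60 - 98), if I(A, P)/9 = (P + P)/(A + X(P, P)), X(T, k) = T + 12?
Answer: 2563340/79 ≈ 32447.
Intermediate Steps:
X(T, k) = 12 + T
I(A, P) = 18*P/(12 + A + P) (I(A, P) = 9*((P + P)/(A + (12 + P))) = 9*((2*P)/(12 + A + P)) = 9*(2*P/(12 + A + P)) = 18*P/(12 + A + P))
32456 + I(105, 60 - 98) = 32456 + 18*(60 - 98)/(12 + 105 + (60 - 98)) = 32456 + 18*(-38)/(12 + 105 - 38) = 32456 + 18*(-38)/79 = 32456 + 18*(-38)*(1/79) = 32456 - 684/79 = 2563340/79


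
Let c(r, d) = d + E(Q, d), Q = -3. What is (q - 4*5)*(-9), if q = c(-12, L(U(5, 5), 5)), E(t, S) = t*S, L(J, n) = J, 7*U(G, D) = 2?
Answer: 1296/7 ≈ 185.14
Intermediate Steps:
U(G, D) = 2/7 (U(G, D) = (⅐)*2 = 2/7)
E(t, S) = S*t
c(r, d) = -2*d (c(r, d) = d + d*(-3) = d - 3*d = -2*d)
q = -4/7 (q = -2*2/7 = -4/7 ≈ -0.57143)
(q - 4*5)*(-9) = (-4/7 - 4*5)*(-9) = (-4/7 - 20)*(-9) = -144/7*(-9) = 1296/7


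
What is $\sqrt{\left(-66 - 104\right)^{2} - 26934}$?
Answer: $\sqrt{1966} \approx 44.34$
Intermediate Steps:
$\sqrt{\left(-66 - 104\right)^{2} - 26934} = \sqrt{\left(-170\right)^{2} - 26934} = \sqrt{28900 - 26934} = \sqrt{1966}$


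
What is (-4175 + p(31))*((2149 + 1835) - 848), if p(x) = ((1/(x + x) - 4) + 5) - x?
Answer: -408791712/31 ≈ -1.3187e+7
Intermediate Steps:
p(x) = 1 + 1/(2*x) - x (p(x) = ((1/(2*x) - 4) + 5) - x = ((-4 + 1/(2*x)) + 5) - x = (1 + 1/(2*x)) - x = 1 + 1/(2*x) - x)
(-4175 + p(31))*((2149 + 1835) - 848) = (-4175 + (1 + (1/2)/31 - 1*31))*((2149 + 1835) - 848) = (-4175 + (1 + (1/2)*(1/31) - 31))*(3984 - 848) = (-4175 + (1 + 1/62 - 31))*3136 = (-4175 - 1859/62)*3136 = -260709/62*3136 = -408791712/31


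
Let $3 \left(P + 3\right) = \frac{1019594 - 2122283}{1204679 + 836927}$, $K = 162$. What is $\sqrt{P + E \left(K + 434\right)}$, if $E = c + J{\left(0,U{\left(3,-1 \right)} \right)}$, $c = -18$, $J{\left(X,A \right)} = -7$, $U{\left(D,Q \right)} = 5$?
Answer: $\frac{i \sqrt{1267729903400414}}{291658} \approx 122.08 i$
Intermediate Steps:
$E = -25$ ($E = -18 - 7 = -25$)
$P = - \frac{927483}{291658}$ ($P = -3 + \frac{\left(1019594 - 2122283\right) \frac{1}{1204679 + 836927}}{3} = -3 + \frac{\left(-1102689\right) \frac{1}{2041606}}{3} = -3 + \frac{1}{3} \left(- \frac{157527}{291658}\right) = -3 - \frac{52509}{291658} = - \frac{927483}{291658} \approx -3.18$)
$\sqrt{P + E \left(K + 434\right)} = \sqrt{- \frac{927483}{291658} - 25 \left(162 + 434\right)} = \sqrt{- \frac{927483}{291658} - 14900} = \sqrt{- \frac{4346631683}{291658}} = \frac{i \sqrt{1267729903400414}}{291658}$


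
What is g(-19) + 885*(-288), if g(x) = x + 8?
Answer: -254891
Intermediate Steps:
g(x) = 8 + x
g(-19) + 885*(-288) = (8 - 19) + 885*(-288) = -11 - 254880 = -254891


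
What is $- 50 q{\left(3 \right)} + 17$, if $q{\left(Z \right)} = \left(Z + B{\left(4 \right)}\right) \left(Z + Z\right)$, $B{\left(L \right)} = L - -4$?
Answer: $-3283$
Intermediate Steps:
$B{\left(L \right)} = 4 + L$ ($B{\left(L \right)} = L + 4 = 4 + L$)
$q{\left(Z \right)} = 2 Z \left(8 + Z\right)$ ($q{\left(Z \right)} = \left(Z + \left(4 + 4\right)\right) \left(Z + Z\right) = \left(Z + 8\right) 2 Z = \left(8 + Z\right) 2 Z = 2 Z \left(8 + Z\right)$)
$- 50 q{\left(3 \right)} + 17 = - 50 \cdot 2 \cdot 3 \left(8 + 3\right) + 17 = - 50 \cdot 2 \cdot 3 \cdot 11 + 17 = \left(-50\right) 66 + 17 = -3300 + 17 = -3283$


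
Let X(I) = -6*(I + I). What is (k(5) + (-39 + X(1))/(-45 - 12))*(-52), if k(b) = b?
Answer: -5824/19 ≈ -306.53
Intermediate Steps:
X(I) = -12*I
(k(5) + (-39 + X(1))/(-45 - 12))*(-52) = (5 + (-39 - 12*1)/(-45 - 12))*(-52) = (5 + (-39 - 12)/(-57))*(-52) = (5 - 51*(-1/57))*(-52) = (5 + 17/19)*(-52) = (112/19)*(-52) = -5824/19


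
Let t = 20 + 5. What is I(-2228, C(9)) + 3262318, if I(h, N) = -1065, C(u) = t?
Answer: 3261253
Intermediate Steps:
t = 25
C(u) = 25
I(-2228, C(9)) + 3262318 = -1065 + 3262318 = 3261253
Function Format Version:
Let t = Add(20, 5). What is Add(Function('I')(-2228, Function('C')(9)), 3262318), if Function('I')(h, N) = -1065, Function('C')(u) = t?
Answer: 3261253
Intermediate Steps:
t = 25
Function('C')(u) = 25
Add(Function('I')(-2228, Function('C')(9)), 3262318) = Add(-1065, 3262318) = 3261253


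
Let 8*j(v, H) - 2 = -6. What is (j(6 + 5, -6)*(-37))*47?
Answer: 1739/2 ≈ 869.50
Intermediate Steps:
j(v, H) = -1/2 (j(v, H) = 1/4 + (1/8)*(-6) = 1/4 - 3/4 = -1/2)
(j(6 + 5, -6)*(-37))*47 = -1/2*(-37)*47 = (37/2)*47 = 1739/2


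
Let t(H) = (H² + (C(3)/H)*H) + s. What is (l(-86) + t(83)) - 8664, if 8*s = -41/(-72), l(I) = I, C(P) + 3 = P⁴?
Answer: -1026967/576 ≈ -1782.9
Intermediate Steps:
C(P) = -3 + P⁴
s = 41/576 (s = (-41/(-72))/8 = (-41*(-1/72))/8 = (⅛)*(41/72) = 41/576 ≈ 0.071181)
t(H) = 44969/576 + H² (t(H) = (H² + ((-3 + 3⁴)/H)*H) + 41/576 = (H² + ((-3 + 81)/H)*H) + 41/576 = (H² + (78/H)*H) + 41/576 = (H² + 78) + 41/576 = (78 + H²) + 41/576 = 44969/576 + H²)
(l(-86) + t(83)) - 8664 = (-86 + (44969/576 + 83²)) - 8664 = (-86 + (44969/576 + 6889)) - 8664 = (-86 + 4013033/576) - 8664 = 3963497/576 - 8664 = -1026967/576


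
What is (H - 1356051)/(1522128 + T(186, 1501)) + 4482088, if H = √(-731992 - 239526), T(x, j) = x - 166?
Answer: 6822399928973/1522148 + I*√971518/1522148 ≈ 4.4821e+6 + 0.00064754*I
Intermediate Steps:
T(x, j) = -166 + x
H = I*√971518 (H = √(-971518) = I*√971518 ≈ 985.66*I)
(H - 1356051)/(1522128 + T(186, 1501)) + 4482088 = (I*√971518 - 1356051)/(1522128 + (-166 + 186)) + 4482088 = (-1356051 + I*√971518)/(1522128 + 20) + 4482088 = (-1356051 + I*√971518)/1522148 + 4482088 = (-1356051 + I*√971518)*(1/1522148) + 4482088 = (-1356051/1522148 + I*√971518/1522148) + 4482088 = 6822399928973/1522148 + I*√971518/1522148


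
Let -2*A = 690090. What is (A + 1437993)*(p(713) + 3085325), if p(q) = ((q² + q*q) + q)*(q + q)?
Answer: 1589114096479548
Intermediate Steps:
A = -345045 (A = -½*690090 = -345045)
p(q) = 2*q*(q + 2*q²) (p(q) = ((q² + q²) + q)*(2*q) = (2*q² + q)*(2*q) = (q + 2*q²)*(2*q) = 2*q*(q + 2*q²))
(A + 1437993)*(p(713) + 3085325) = (-345045 + 1437993)*(713²*(2 + 4*713) + 3085325) = 1092948*(508369*(2 + 2852) + 3085325) = 1092948*(508369*2854 + 3085325) = 1092948*(1450885126 + 3085325) = 1092948*1453970451 = 1589114096479548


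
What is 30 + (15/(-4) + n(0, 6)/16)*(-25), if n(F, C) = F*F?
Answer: 495/4 ≈ 123.75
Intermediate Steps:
n(F, C) = F²
30 + (15/(-4) + n(0, 6)/16)*(-25) = 30 + (15/(-4) + 0²/16)*(-25) = 30 + (15*(-¼) + 0*(1/16))*(-25) = 30 + (-15/4 + 0)*(-25) = 30 - 15/4*(-25) = 30 + 375/4 = 495/4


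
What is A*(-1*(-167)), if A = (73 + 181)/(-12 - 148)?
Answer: -21209/80 ≈ -265.11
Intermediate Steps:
A = -127/80 (A = 254/(-160) = 254*(-1/160) = -127/80 ≈ -1.5875)
A*(-1*(-167)) = -(-127)*(-167)/80 = -127/80*167 = -21209/80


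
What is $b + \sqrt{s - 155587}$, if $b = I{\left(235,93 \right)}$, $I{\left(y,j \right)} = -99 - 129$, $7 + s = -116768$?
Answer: $-228 + i \sqrt{272362} \approx -228.0 + 521.88 i$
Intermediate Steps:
$s = -116775$ ($s = -7 - 116768 = -116775$)
$I{\left(y,j \right)} = -228$ ($I{\left(y,j \right)} = -99 - 129 = -228$)
$b = -228$
$b + \sqrt{s - 155587} = -228 + \sqrt{-116775 - 155587} = -228 + \sqrt{-272362} = -228 + i \sqrt{272362}$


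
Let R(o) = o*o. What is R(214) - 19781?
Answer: 26015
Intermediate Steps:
R(o) = o²
R(214) - 19781 = 214² - 19781 = 45796 - 19781 = 26015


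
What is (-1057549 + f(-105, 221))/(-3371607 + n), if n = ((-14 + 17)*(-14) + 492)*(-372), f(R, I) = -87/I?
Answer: 233718416/782120547 ≈ 0.29883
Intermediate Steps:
n = -167400 (n = (3*(-14) + 492)*(-372) = (-42 + 492)*(-372) = 450*(-372) = -167400)
(-1057549 + f(-105, 221))/(-3371607 + n) = (-1057549 - 87/221)/(-3371607 - 167400) = (-1057549 - 87*1/221)/(-3539007) = (-1057549 - 87/221)*(-1/3539007) = -233718416/221*(-1/3539007) = 233718416/782120547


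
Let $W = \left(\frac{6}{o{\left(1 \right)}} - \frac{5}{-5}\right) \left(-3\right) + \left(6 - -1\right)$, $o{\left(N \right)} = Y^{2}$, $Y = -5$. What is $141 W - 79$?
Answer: $\frac{9587}{25} \approx 383.48$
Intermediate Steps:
$o{\left(N \right)} = 25$ ($o{\left(N \right)} = \left(-5\right)^{2} = 25$)
$W = \frac{82}{25}$ ($W = \left(\frac{6}{25} - \frac{5}{-5}\right) \left(-3\right) + \left(6 - -1\right) = \left(6 \cdot \frac{1}{25} - -1\right) \left(-3\right) + \left(6 + 1\right) = \left(\frac{6}{25} + 1\right) \left(-3\right) + 7 = \frac{31}{25} \left(-3\right) + 7 = - \frac{93}{25} + 7 = \frac{82}{25} \approx 3.28$)
$141 W - 79 = 141 \cdot \frac{82}{25} - 79 = \frac{11562}{25} - 79 = \frac{9587}{25}$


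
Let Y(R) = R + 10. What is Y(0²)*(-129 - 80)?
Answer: -2090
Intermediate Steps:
Y(R) = 10 + R
Y(0²)*(-129 - 80) = (10 + 0²)*(-129 - 80) = (10 + 0)*(-209) = 10*(-209) = -2090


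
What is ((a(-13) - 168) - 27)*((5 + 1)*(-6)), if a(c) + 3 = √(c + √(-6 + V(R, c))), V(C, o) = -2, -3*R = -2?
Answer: 7128 - 36*√(-13 + 2*I*√2) ≈ 7114.0 - 130.56*I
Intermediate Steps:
R = ⅔ (R = -⅓*(-2) = ⅔ ≈ 0.66667)
a(c) = -3 + √(c + 2*I*√2) (a(c) = -3 + √(c + √(-6 - 2)) = -3 + √(c + √(-8)) = -3 + √(c + 2*I*√2))
((a(-13) - 168) - 27)*((5 + 1)*(-6)) = (((-3 + √(-13 + 2*I*√2)) - 168) - 27)*((5 + 1)*(-6)) = ((-171 + √(-13 + 2*I*√2)) - 27)*(6*(-6)) = (-198 + √(-13 + 2*I*√2))*(-36) = 7128 - 36*√(-13 + 2*I*√2)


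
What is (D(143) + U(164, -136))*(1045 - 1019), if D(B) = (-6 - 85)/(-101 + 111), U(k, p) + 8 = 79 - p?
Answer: 25727/5 ≈ 5145.4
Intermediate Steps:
U(k, p) = 71 - p (U(k, p) = -8 + (79 - p) = 71 - p)
D(B) = -91/10
(D(143) + U(164, -136))*(1045 - 1019) = (-91/10 + (71 - 1*(-136)))*(1045 - 1019) = (-91/10 + (71 + 136))*26 = (-91/10 + 207)*26 = (1979/10)*26 = 25727/5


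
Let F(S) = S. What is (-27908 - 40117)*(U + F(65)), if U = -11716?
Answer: 792559275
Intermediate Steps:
(-27908 - 40117)*(U + F(65)) = (-27908 - 40117)*(-11716 + 65) = -68025*(-11651) = 792559275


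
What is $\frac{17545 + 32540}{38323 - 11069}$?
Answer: $\frac{50085}{27254} \approx 1.8377$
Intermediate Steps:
$\frac{17545 + 32540}{38323 - 11069} = \frac{50085}{27254}$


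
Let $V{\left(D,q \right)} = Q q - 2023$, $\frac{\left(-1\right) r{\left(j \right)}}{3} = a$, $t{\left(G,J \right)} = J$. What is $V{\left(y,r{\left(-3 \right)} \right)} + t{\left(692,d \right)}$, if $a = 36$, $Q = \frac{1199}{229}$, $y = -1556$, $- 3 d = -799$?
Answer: $- \frac{1595306}{687} \approx -2322.1$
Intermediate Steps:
$d = \frac{799}{3}$ ($d = \left(- \frac{1}{3}\right) \left(-799\right) = \frac{799}{3} \approx 266.33$)
$Q = \frac{1199}{229}$ ($Q = 1199 \cdot \frac{1}{229} = \frac{1199}{229} \approx 5.2358$)
$r{\left(j \right)} = -108$ ($r{\left(j \right)} = \left(-3\right) 36 = -108$)
$V{\left(D,q \right)} = -2023 + \frac{1199 q}{229}$ ($V{\left(D,q \right)} = \frac{1199 q}{229} - 2023 = -2023 + \frac{1199 q}{229}$)
$V{\left(y,r{\left(-3 \right)} \right)} + t{\left(692,d \right)} = \left(-2023 + \frac{1199}{229} \left(-108\right)\right) + \frac{799}{3} = \left(-2023 - \frac{129492}{229}\right) + \frac{799}{3} = - \frac{592759}{229} + \frac{799}{3} = - \frac{1595306}{687}$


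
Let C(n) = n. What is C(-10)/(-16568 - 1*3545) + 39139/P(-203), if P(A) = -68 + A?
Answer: -787199997/5450623 ≈ -144.42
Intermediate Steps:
C(-10)/(-16568 - 1*3545) + 39139/P(-203) = -10/(-16568 - 1*3545) + 39139/(-68 - 203) = -10/(-16568 - 3545) + 39139/(-271) = -10/(-20113) + 39139*(-1/271) = -10*(-1/20113) - 39139/271 = 10/20113 - 39139/271 = -787199997/5450623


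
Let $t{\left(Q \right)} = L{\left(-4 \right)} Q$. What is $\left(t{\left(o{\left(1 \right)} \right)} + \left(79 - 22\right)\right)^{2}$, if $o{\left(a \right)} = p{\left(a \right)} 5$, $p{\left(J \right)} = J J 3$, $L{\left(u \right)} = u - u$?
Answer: $3249$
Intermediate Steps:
$L{\left(u \right)} = 0$
$p{\left(J \right)} = 3 J^{2}$ ($p{\left(J \right)} = J^{2} \cdot 3 = 3 J^{2}$)
$o{\left(a \right)} = 15 a^{2}$ ($o{\left(a \right)} = 3 a^{2} \cdot 5 = 15 a^{2}$)
$t{\left(Q \right)} = 0$ ($t{\left(Q \right)} = 0 Q = 0$)
$\left(t{\left(o{\left(1 \right)} \right)} + \left(79 - 22\right)\right)^{2} = \left(0 + \left(79 - 22\right)\right)^{2} = \left(0 + 57\right)^{2} = 57^{2} = 3249$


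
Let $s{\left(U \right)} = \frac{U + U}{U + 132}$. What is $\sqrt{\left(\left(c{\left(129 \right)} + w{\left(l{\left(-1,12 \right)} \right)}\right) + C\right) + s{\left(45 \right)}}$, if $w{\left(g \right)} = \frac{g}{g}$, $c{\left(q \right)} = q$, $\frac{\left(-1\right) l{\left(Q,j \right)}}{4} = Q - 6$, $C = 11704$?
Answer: $\frac{2 \sqrt{10298981}}{59} \approx 108.79$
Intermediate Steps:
$s{\left(U \right)} = \frac{2 U}{132 + U}$
$l{\left(Q,j \right)} = 24 - 4 Q$ ($l{\left(Q,j \right)} = - 4 \left(Q - 6\right) = - 4 \left(-6 + Q\right) = 24 - 4 Q$)
$w{\left(g \right)} = 1$
$\sqrt{\left(\left(c{\left(129 \right)} + w{\left(l{\left(-1,12 \right)} \right)}\right) + C\right) + s{\left(45 \right)}} = \sqrt{\left(\left(129 + 1\right) + 11704\right) + 2 \cdot 45 \frac{1}{132 + 45}} = \sqrt{\left(130 + 11704\right) + 2 \cdot 45 \cdot \frac{1}{177}} = \sqrt{11834 + 2 \cdot 45 \cdot \frac{1}{177}} = \sqrt{11834 + \frac{30}{59}} = \sqrt{\frac{698236}{59}} = \frac{2 \sqrt{10298981}}{59}$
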